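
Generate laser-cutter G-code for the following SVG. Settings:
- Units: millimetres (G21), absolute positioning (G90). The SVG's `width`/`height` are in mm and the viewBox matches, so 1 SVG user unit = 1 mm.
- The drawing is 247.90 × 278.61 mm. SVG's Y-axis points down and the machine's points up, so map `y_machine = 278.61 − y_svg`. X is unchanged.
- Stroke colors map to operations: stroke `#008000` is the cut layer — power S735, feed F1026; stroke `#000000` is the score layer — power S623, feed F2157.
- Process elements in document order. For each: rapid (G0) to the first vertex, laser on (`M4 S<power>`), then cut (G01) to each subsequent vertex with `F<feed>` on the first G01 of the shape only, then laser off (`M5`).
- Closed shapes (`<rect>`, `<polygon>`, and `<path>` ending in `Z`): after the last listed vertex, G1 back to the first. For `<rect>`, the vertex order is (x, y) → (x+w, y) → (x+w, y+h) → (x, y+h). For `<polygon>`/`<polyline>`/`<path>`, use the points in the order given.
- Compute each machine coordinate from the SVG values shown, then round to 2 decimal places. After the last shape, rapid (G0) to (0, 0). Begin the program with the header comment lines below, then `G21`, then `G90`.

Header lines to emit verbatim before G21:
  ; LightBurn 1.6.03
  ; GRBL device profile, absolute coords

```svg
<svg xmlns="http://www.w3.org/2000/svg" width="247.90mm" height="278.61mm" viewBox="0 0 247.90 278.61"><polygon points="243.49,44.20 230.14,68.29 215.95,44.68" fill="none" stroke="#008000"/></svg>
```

1 u = 1 mm; y_m = 278.61 − y.

[1] `<polygon>` regular polygon, #008000→cut S735 F1026: (243.49,234.41) → (230.14,210.32) → (215.95,233.93) → (243.49,234.41) (closed)

; LightBurn 1.6.03
; GRBL device profile, absolute coords
G21
G90
G0 X243.49 Y234.41
M4 S735
G01 X230.14 Y210.32 F1026
G01 X215.95 Y233.93
G01 X243.49 Y234.41
M5
G0 X0.00 Y0.00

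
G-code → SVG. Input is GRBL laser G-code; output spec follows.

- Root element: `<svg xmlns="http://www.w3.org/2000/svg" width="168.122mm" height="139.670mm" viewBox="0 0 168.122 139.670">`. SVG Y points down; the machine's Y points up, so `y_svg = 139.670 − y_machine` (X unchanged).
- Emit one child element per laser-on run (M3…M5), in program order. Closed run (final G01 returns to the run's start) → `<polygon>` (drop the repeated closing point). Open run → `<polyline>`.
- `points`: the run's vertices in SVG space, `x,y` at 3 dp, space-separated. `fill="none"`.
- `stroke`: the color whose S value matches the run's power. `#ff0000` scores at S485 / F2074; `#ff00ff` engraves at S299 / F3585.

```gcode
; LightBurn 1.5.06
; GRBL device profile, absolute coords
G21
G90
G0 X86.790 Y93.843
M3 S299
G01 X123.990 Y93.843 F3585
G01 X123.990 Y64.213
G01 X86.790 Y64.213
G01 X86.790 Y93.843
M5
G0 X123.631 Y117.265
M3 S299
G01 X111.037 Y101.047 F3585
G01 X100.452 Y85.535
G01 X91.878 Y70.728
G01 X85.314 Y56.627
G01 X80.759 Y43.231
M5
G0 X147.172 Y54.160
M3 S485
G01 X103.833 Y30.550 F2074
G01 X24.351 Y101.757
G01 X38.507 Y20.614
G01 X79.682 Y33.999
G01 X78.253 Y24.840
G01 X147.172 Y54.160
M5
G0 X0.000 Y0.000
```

<svg xmlns="http://www.w3.org/2000/svg" width="168.122mm" height="139.670mm" viewBox="0 0 168.122 139.670">
  <polygon points="86.790,45.827 123.990,45.827 123.990,75.457 86.790,75.457" fill="none" stroke="#ff00ff"/>
  <polyline points="123.631,22.405 111.037,38.623 100.452,54.135 91.878,68.942 85.314,83.043 80.759,96.439" fill="none" stroke="#ff00ff"/>
  <polygon points="147.172,85.510 103.833,109.120 24.351,37.913 38.507,119.056 79.682,105.671 78.253,114.830" fill="none" stroke="#ff0000"/>
</svg>

y_svg = 139.670 − y_m.

[1] S299→`#ff00ff` (engrave); closed run; points: 86.790,45.827 123.990,45.827 123.990,75.457 86.790,75.457

[2] S299→`#ff00ff` (engrave); open run; points: 123.631,22.405 111.037,38.623 100.452,54.135 91.878,68.942 85.314,83.043 80.759,96.439

[3] S485→`#ff0000` (score); closed run; points: 147.172,85.510 103.833,109.120 24.351,37.913 38.507,119.056 79.682,105.671 78.253,114.830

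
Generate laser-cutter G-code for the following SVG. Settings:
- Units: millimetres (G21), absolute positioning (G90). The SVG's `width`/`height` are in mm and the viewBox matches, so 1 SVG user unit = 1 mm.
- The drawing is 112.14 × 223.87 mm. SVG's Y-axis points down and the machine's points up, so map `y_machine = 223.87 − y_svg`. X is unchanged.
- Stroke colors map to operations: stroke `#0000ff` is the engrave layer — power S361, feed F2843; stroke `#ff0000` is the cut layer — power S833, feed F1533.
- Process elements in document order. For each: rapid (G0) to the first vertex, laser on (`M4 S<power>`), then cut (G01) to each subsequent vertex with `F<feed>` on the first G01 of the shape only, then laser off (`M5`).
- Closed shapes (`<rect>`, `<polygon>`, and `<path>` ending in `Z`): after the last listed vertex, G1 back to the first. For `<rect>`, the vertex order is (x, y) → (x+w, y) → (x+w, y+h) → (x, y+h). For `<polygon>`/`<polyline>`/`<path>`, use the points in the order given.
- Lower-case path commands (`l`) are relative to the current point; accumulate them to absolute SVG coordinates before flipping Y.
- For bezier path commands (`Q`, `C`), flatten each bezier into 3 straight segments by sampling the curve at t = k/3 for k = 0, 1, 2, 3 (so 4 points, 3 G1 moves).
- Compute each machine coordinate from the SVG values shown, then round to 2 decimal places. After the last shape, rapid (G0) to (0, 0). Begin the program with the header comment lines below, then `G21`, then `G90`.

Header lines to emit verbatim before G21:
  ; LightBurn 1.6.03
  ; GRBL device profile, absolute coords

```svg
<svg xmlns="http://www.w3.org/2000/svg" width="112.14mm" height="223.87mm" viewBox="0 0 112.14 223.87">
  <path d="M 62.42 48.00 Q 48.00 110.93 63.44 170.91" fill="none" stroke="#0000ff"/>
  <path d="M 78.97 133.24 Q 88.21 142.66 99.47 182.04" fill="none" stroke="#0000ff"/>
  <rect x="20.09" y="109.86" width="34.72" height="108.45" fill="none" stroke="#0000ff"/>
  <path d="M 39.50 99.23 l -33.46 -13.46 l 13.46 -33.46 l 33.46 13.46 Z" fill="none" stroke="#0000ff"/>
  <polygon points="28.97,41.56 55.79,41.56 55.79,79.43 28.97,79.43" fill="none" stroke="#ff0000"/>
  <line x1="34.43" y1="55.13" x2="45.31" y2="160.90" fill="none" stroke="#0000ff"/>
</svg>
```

Since the viewBox matches the mm dimensions, user units are millimetres directly. The only transform is the Y-flip y_m = 223.87 − y_svg.

Shape 1 is a quadratic bezier drawn with `<path>`. Its stroke #0000ff means engrave at S361, F2843. After flipping Y the toolpath is (62.42,175.87) → (56.12,134.24) → (56.46,93.27) → (63.44,52.96).

Shape 2 is a quadratic bezier drawn with `<path>`. Its stroke #0000ff means engrave at S361, F2843. After flipping Y the toolpath is (78.97,90.63) → (85.35,81.02) → (92.19,64.75) → (99.47,41.83).

Shape 3 is a rectangle drawn with `<rect>`. Its stroke #0000ff means engrave at S361, F2843. After flipping Y the toolpath is (20.09,114.01) → (54.81,114.01) → (54.81,5.56) → (20.09,5.56) → (20.09,114.01), returning to the start.

Shape 4 is a regular polygon drawn with `<path>`. Its stroke #0000ff means engrave at S361, F2843. After flipping Y the toolpath is (39.50,124.64) → (6.04,138.10) → (19.50,171.56) → (52.96,158.10) → (39.50,124.64), returning to the start.

Shape 5 is a rectangle drawn with `<polygon>`. Its stroke #ff0000 means cut at S833, F1533. After flipping Y the toolpath is (28.97,182.31) → (55.79,182.31) → (55.79,144.44) → (28.97,144.44) → (28.97,182.31), returning to the start.

Shape 6 is a line segment drawn with `<line>`. Its stroke #0000ff means engrave at S361, F2843. After flipping Y the toolpath is (34.43,168.74) → (45.31,62.97).

; LightBurn 1.6.03
; GRBL device profile, absolute coords
G21
G90
G0 X62.42 Y175.87
M4 S361
G01 X56.12 Y134.24 F2843
G01 X56.46 Y93.27
G01 X63.44 Y52.96
M5
G0 X78.97 Y90.63
M4 S361
G01 X85.35 Y81.02 F2843
G01 X92.19 Y64.75
G01 X99.47 Y41.83
M5
G0 X20.09 Y114.01
M4 S361
G01 X54.81 Y114.01 F2843
G01 X54.81 Y5.56
G01 X20.09 Y5.56
G01 X20.09 Y114.01
M5
G0 X39.50 Y124.64
M4 S361
G01 X6.04 Y138.10 F2843
G01 X19.50 Y171.56
G01 X52.96 Y158.10
G01 X39.50 Y124.64
M5
G0 X28.97 Y182.31
M4 S833
G01 X55.79 Y182.31 F1533
G01 X55.79 Y144.44
G01 X28.97 Y144.44
G01 X28.97 Y182.31
M5
G0 X34.43 Y168.74
M4 S361
G01 X45.31 Y62.97 F2843
M5
G0 X0.00 Y0.00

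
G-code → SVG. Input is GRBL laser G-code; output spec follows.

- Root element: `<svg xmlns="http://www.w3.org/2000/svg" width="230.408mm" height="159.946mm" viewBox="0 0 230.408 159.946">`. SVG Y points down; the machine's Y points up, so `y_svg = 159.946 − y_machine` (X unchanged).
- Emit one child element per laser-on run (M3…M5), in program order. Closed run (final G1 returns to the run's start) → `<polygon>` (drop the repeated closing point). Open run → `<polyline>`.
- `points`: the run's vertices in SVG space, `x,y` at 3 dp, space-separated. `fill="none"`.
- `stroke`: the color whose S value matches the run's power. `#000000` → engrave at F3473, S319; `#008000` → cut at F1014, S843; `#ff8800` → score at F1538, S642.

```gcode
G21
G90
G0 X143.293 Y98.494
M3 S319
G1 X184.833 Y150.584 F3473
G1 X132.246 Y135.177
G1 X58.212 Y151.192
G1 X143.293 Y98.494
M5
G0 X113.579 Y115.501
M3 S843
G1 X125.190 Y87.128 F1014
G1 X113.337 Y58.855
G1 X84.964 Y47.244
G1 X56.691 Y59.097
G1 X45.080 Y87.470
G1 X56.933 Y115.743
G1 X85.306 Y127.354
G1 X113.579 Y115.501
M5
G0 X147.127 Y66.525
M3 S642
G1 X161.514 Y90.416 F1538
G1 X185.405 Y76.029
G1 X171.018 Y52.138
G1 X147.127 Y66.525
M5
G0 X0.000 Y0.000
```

<svg xmlns="http://www.w3.org/2000/svg" width="230.408mm" height="159.946mm" viewBox="0 0 230.408 159.946">
  <polygon points="143.293,61.452 184.833,9.362 132.246,24.769 58.212,8.754" fill="none" stroke="#000000"/>
  <polygon points="113.579,44.445 125.190,72.818 113.337,101.091 84.964,112.702 56.691,100.849 45.080,72.476 56.933,44.203 85.306,32.592" fill="none" stroke="#008000"/>
  <polygon points="147.127,93.421 161.514,69.530 185.405,83.917 171.018,107.808" fill="none" stroke="#ff8800"/>
</svg>

y_svg = 159.946 − y_m.

[1] S319→`#000000` (engrave); closed run; points: 143.293,61.452 184.833,9.362 132.246,24.769 58.212,8.754

[2] S843→`#008000` (cut); closed run; points: 113.579,44.445 125.190,72.818 113.337,101.091 84.964,112.702 56.691,100.849 45.080,72.476 56.933,44.203 85.306,32.592

[3] S642→`#ff8800` (score); closed run; points: 147.127,93.421 161.514,69.530 185.405,83.917 171.018,107.808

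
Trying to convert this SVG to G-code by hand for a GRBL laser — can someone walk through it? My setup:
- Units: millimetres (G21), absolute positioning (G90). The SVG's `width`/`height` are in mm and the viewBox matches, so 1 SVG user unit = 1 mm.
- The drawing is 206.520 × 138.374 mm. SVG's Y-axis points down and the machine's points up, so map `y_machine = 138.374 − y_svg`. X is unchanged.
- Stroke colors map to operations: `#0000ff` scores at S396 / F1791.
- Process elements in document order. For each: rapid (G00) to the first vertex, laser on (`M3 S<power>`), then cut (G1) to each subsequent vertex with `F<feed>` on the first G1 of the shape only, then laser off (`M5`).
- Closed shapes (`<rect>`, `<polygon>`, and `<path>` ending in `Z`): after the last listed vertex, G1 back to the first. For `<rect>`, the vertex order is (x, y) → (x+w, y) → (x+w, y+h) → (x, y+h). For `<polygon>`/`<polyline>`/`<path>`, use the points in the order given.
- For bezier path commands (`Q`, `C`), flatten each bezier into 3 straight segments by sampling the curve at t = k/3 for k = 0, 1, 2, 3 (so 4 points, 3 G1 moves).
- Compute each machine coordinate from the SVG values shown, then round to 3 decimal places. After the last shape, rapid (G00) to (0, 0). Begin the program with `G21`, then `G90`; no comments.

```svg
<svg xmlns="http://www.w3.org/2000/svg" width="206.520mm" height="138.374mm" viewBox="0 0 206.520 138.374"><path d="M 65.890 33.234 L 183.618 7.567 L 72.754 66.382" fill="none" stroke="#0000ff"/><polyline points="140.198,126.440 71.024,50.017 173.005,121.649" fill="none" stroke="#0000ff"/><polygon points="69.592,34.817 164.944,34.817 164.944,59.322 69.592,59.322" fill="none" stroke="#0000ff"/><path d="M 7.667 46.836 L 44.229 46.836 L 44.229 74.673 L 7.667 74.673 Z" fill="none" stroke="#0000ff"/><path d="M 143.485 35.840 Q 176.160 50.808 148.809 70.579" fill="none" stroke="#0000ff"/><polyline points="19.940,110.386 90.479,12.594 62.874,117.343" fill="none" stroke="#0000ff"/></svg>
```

G21
G90
G00 X65.890 Y105.140
M3 S396
G1 X183.618 Y130.807 F1791
G1 X72.754 Y71.992
M5
G00 X140.198 Y11.934
M3 S396
G1 X71.024 Y88.357 F1791
G1 X173.005 Y16.725
M5
G00 X69.592 Y103.557
M3 S396
G1 X164.944 Y103.557 F1791
G1 X164.944 Y79.052
G1 X69.592 Y79.052
G1 X69.592 Y103.557
M5
G00 X7.667 Y91.538
M3 S396
G1 X44.229 Y91.538 F1791
G1 X44.229 Y63.701
G1 X7.667 Y63.701
G1 X7.667 Y91.538
M5
G00 X143.485 Y102.534
M3 S396
G1 X158.599 Y92.022 F1791
G1 X160.373 Y80.442
G1 X148.809 Y67.795
M5
G00 X19.940 Y27.988
M3 S396
G1 X90.479 Y125.780 F1791
G1 X62.874 Y21.031
M5
G00 X0.000 Y0.000

Since the viewBox matches the mm dimensions, user units are millimetres directly. The only transform is the Y-flip y_m = 138.374 − y_svg.

Shape 1 is a open polyline drawn with `<path>`. Its stroke #0000ff means score at S396, F1791. After flipping Y the toolpath is (65.890,105.140) → (183.618,130.807) → (72.754,71.992).

Shape 2 is a open polyline drawn with `<polyline>`. Its stroke #0000ff means score at S396, F1791. After flipping Y the toolpath is (140.198,11.934) → (71.024,88.357) → (173.005,16.725).

Shape 3 is a rectangle drawn with `<polygon>`. Its stroke #0000ff means score at S396, F1791. After flipping Y the toolpath is (69.592,103.557) → (164.944,103.557) → (164.944,79.052) → (69.592,79.052) → (69.592,103.557), returning to the start.

Shape 4 is a rectangle drawn with `<path>`. Its stroke #0000ff means score at S396, F1791. After flipping Y the toolpath is (7.667,91.538) → (44.229,91.538) → (44.229,63.701) → (7.667,63.701) → (7.667,91.538), returning to the start.

Shape 5 is a quadratic bezier drawn with `<path>`. Its stroke #0000ff means score at S396, F1791. After flipping Y the toolpath is (143.485,102.534) → (158.599,92.022) → (160.373,80.442) → (148.809,67.795).

Shape 6 is a open polyline drawn with `<polyline>`. Its stroke #0000ff means score at S396, F1791. After flipping Y the toolpath is (19.940,27.988) → (90.479,125.780) → (62.874,21.031).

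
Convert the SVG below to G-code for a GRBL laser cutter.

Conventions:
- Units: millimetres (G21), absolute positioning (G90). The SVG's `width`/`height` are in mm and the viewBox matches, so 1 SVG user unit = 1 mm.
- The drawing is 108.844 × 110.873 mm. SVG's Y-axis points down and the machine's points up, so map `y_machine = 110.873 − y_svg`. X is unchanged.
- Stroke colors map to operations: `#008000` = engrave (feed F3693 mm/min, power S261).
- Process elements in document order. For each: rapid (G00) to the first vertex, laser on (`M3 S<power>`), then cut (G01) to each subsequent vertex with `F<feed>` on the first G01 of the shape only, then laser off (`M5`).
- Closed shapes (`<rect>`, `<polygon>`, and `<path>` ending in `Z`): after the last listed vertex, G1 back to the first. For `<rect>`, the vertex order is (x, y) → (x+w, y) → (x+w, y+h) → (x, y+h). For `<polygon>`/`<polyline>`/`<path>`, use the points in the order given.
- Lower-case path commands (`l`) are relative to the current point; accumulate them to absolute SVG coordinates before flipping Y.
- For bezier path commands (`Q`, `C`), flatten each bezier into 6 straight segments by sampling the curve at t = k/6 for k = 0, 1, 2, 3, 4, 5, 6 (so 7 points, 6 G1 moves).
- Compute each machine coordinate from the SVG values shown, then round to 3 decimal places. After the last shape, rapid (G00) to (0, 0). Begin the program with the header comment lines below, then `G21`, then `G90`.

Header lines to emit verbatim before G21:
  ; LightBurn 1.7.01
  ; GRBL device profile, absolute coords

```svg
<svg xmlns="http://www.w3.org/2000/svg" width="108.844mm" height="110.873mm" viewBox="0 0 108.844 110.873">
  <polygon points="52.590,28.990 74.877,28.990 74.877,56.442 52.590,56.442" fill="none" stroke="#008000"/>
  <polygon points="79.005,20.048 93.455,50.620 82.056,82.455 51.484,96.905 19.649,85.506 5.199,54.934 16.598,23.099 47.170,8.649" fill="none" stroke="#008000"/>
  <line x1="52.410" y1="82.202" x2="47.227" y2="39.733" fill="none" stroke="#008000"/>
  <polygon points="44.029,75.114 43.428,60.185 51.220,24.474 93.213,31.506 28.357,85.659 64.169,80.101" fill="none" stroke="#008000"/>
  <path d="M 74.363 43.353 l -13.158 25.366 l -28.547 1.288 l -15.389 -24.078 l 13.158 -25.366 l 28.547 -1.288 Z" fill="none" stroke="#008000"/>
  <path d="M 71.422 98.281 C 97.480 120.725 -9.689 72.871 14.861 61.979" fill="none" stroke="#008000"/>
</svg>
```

; LightBurn 1.7.01
; GRBL device profile, absolute coords
G21
G90
G00 X52.590 Y81.883
M3 S261
G01 X74.877 Y81.883 F3693
G01 X74.877 Y54.431
G01 X52.590 Y54.431
G01 X52.590 Y81.883
M5
G00 X79.005 Y90.825
M3 S261
G01 X93.455 Y60.253 F3693
G01 X82.056 Y28.418
G01 X51.484 Y13.968
G01 X19.649 Y25.367
G01 X5.199 Y55.939
G01 X16.598 Y87.774
G01 X47.170 Y102.224
G01 X79.005 Y90.825
M5
G00 X52.410 Y28.671
M3 S261
G01 X47.227 Y71.140 F3693
M5
G00 X44.029 Y35.759
M3 S261
G01 X43.428 Y50.688 F3693
G01 X51.220 Y86.399
G01 X93.213 Y79.367
G01 X28.357 Y25.214
G01 X64.169 Y30.772
G01 X44.029 Y35.759
M5
G00 X74.363 Y67.520
M3 S261
G01 X61.205 Y42.154 F3693
G01 X32.658 Y40.866
G01 X17.269 Y64.944
G01 X30.427 Y90.310
G01 X58.974 Y91.598
G01 X74.363 Y67.520
M5
G00 X71.422 Y12.592
M3 S261
G01 X74.575 Y6.732 F3693
G01 X62.884 Y9.608
G01 X43.707 Y18.242
G01 X24.405 Y29.654
G01 X12.336 Y40.864
G01 X14.861 Y48.894
M5
G00 X0.000 Y0.000

Since the viewBox matches the mm dimensions, user units are millimetres directly. The only transform is the Y-flip y_m = 110.873 − y_svg.

Shape 1 is a rectangle drawn with `<polygon>`. Its stroke #008000 means engrave at S261, F3693. After flipping Y the toolpath is (52.590,81.883) → (74.877,81.883) → (74.877,54.431) → (52.590,54.431) → (52.590,81.883), returning to the start.

Shape 2 is a regular polygon drawn with `<polygon>`. Its stroke #008000 means engrave at S261, F3693. After flipping Y the toolpath is (79.005,90.825) → (93.455,60.253) → (82.056,28.418) → (51.484,13.968) → (19.649,25.367) → (5.199,55.939) → (16.598,87.774) → (47.170,102.224) → (79.005,90.825), returning to the start.

Shape 3 is a line segment drawn with `<line>`. Its stroke #008000 means engrave at S261, F3693. After flipping Y the toolpath is (52.410,28.671) → (47.227,71.140).

Shape 4 is a closed polygon drawn with `<polygon>`. Its stroke #008000 means engrave at S261, F3693. After flipping Y the toolpath is (44.029,35.759) → (43.428,50.688) → (51.220,86.399) → (93.213,79.367) → (28.357,25.214) → (64.169,30.772) → (44.029,35.759), returning to the start.

Shape 5 is a regular polygon drawn with `<path>`. Its stroke #008000 means engrave at S261, F3693. After flipping Y the toolpath is (74.363,67.520) → (61.205,42.154) → (32.658,40.866) → (17.269,64.944) → (30.427,90.310) → (58.974,91.598) → (74.363,67.520), returning to the start.

Shape 6 is a cubic bezier drawn with `<path>`. Its stroke #008000 means engrave at S261, F3693. After flipping Y the toolpath is (71.422,12.592) → (74.575,6.732) → (62.884,9.608) → (43.707,18.242) → (24.405,29.654) → (12.336,40.864) → (14.861,48.894).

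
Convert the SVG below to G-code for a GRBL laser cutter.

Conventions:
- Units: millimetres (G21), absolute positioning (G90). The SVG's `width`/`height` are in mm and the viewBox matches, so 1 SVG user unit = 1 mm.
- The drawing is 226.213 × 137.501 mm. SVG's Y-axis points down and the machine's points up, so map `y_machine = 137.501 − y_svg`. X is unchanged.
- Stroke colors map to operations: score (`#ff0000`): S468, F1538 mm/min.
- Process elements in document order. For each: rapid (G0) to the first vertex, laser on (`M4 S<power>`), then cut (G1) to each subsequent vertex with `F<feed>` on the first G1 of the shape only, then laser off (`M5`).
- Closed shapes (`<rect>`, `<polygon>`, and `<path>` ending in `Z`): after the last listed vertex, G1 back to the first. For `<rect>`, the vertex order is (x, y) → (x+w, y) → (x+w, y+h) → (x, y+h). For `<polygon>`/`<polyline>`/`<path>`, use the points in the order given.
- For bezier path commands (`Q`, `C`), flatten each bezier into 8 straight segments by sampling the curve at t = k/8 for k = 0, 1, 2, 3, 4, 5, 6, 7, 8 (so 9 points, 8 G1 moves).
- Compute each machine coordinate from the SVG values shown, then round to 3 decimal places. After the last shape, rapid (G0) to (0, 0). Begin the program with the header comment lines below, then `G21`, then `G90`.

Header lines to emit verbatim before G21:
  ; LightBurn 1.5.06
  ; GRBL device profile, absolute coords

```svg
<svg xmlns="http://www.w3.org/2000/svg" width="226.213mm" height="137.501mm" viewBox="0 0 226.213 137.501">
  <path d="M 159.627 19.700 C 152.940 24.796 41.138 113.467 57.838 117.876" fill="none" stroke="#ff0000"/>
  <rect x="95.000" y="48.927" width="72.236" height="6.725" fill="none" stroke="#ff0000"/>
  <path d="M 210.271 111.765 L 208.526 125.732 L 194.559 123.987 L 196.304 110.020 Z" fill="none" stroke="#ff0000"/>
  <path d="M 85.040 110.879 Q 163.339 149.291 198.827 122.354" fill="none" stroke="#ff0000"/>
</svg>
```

; LightBurn 1.5.06
; GRBL device profile, absolute coords
G21
G90
G0 X159.627 Y117.801
M4 S468
G1 X152.648 Y112.300 F1538
G1 X138.553 Y100.931
G1 X120.078 Y85.661
G1 X99.962 Y68.455
G1 X80.943 Y51.282
G1 X65.757 Y36.108
G1 X57.143 Y24.900
G1 X57.838 Y19.625
M5
G0 X95.000 Y88.574
M4 S468
G1 X167.236 Y88.574 F1538
G1 X167.236 Y81.849
G1 X95.000 Y81.849
G1 X95.000 Y88.574
M5
G0 X210.271 Y25.736
M4 S468
G1 X208.526 Y11.769 F1538
G1 X194.559 Y13.514
G1 X196.304 Y27.481
G1 X210.271 Y25.736
M5
G0 X85.040 Y26.622
M4 S468
G1 X103.946 Y18.040 F1538
G1 X121.514 Y11.500
G1 X137.744 Y7.003
G1 X152.636 Y4.547
G1 X166.191 Y4.134
G1 X178.407 Y5.763
G1 X189.286 Y9.434
G1 X198.827 Y15.147
M5
G0 X0.000 Y0.000

1 u = 1 mm; y_m = 137.501 − y.

[1] `<path>` cubic bezier, #ff0000→score S468 F1538: (159.627,117.801) → (152.648,112.300) → (138.553,100.931) → (120.078,85.661) → (99.962,68.455) → (80.943,51.282) → (65.757,36.108) → (57.143,24.900) → (57.838,19.625)

[2] `<rect>` rectangle, #ff0000→score S468 F1538: (95.000,88.574) → (167.236,88.574) → (167.236,81.849) → (95.000,81.849) → (95.000,88.574) (closed)

[3] `<path>` regular polygon, #ff0000→score S468 F1538: (210.271,25.736) → (208.526,11.769) → (194.559,13.514) → (196.304,27.481) → (210.271,25.736) (closed)

[4] `<path>` quadratic bezier, #ff0000→score S468 F1538: (85.040,26.622) → (103.946,18.040) → (121.514,11.500) → (137.744,7.003) → (152.636,4.547) → (166.191,4.134) → (178.407,5.763) → (189.286,9.434) → (198.827,15.147)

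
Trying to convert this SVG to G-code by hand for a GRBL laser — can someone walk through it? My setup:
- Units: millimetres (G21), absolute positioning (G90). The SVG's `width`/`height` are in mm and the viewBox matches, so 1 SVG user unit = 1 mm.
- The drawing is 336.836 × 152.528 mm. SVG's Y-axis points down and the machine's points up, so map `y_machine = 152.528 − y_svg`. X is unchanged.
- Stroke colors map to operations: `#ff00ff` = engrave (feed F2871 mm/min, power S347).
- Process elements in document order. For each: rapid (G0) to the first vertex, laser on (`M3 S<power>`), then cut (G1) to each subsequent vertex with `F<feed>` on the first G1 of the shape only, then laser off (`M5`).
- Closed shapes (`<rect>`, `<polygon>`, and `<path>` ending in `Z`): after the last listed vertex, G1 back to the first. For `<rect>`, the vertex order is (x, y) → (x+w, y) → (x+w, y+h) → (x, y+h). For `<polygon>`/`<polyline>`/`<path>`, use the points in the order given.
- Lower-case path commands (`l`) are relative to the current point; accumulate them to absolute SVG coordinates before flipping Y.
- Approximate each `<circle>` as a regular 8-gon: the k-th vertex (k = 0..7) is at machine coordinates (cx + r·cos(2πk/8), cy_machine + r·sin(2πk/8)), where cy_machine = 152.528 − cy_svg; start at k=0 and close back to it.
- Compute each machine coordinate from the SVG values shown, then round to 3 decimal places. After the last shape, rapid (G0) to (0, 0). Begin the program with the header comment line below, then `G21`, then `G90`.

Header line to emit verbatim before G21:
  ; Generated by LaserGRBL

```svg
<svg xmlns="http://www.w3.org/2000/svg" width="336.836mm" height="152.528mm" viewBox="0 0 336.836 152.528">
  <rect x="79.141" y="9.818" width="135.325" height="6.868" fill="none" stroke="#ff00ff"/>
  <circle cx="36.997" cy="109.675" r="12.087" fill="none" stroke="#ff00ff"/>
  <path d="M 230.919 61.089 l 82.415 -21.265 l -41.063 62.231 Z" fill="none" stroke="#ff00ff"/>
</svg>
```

1 u = 1 mm; y_m = 152.528 − y.

[1] `<rect>` rectangle, #ff00ff→engrave S347 F2871: (79.141,142.710) → (214.466,142.710) → (214.466,135.842) → (79.141,135.842) → (79.141,142.710) (closed)

[2] `<circle>` circle, #ff00ff→engrave S347 F2871: (49.084,42.853) → (45.544,51.400) → (36.997,54.940) → (28.450,51.400) → (24.910,42.853) → (28.450,34.306) → (36.997,30.766) → (45.544,34.306) → (49.084,42.853) (closed)

[3] `<path>` closed polygon, #ff00ff→engrave S347 F2871: (230.919,91.439) → (313.334,112.704) → (272.271,50.473) → (230.919,91.439) (closed)

; Generated by LaserGRBL
G21
G90
G0 X79.141 Y142.710
M3 S347
G1 X214.466 Y142.710 F2871
G1 X214.466 Y135.842
G1 X79.141 Y135.842
G1 X79.141 Y142.710
M5
G0 X49.084 Y42.853
M3 S347
G1 X45.544 Y51.400 F2871
G1 X36.997 Y54.940
G1 X28.450 Y51.400
G1 X24.910 Y42.853
G1 X28.450 Y34.306
G1 X36.997 Y30.766
G1 X45.544 Y34.306
G1 X49.084 Y42.853
M5
G0 X230.919 Y91.439
M3 S347
G1 X313.334 Y112.704 F2871
G1 X272.271 Y50.473
G1 X230.919 Y91.439
M5
G0 X0.000 Y0.000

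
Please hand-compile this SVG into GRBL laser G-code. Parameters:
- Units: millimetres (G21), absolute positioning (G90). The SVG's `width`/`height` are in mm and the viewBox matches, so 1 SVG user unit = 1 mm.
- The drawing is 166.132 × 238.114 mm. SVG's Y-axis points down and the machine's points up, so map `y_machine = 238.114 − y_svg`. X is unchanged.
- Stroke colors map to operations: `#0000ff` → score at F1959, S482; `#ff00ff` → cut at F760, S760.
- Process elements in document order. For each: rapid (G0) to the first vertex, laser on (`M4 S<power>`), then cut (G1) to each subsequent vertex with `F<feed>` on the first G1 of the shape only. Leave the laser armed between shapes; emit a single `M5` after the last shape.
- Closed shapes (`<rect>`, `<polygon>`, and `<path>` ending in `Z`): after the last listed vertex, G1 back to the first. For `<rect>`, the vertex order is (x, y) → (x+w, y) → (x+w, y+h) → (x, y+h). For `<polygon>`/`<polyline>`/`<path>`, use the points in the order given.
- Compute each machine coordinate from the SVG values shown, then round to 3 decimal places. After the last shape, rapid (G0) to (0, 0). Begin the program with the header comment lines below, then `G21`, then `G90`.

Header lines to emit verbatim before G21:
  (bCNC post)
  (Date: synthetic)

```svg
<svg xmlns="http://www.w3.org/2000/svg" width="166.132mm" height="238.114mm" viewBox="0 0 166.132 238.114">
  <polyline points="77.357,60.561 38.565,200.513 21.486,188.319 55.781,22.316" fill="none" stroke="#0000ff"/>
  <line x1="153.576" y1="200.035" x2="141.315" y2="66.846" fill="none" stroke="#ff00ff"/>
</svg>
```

(bCNC post)
(Date: synthetic)
G21
G90
G0 X77.357 Y177.553
M4 S482
G1 X38.565 Y37.601 F1959
G1 X21.486 Y49.795
G1 X55.781 Y215.798
G0 X153.576 Y38.079
M4 S760
G1 X141.315 Y171.268 F760
M5
G0 X0.000 Y0.000

Since the viewBox matches the mm dimensions, user units are millimetres directly. The only transform is the Y-flip y_m = 238.114 − y_svg.

Shape 1 is a open polyline drawn with `<polyline>`. Its stroke #0000ff means score at S482, F1959. After flipping Y the toolpath is (77.357,177.553) → (38.565,37.601) → (21.486,49.795) → (55.781,215.798).

Shape 2 is a line segment drawn with `<line>`. Its stroke #ff00ff means cut at S760, F760. After flipping Y the toolpath is (153.576,38.079) → (141.315,171.268).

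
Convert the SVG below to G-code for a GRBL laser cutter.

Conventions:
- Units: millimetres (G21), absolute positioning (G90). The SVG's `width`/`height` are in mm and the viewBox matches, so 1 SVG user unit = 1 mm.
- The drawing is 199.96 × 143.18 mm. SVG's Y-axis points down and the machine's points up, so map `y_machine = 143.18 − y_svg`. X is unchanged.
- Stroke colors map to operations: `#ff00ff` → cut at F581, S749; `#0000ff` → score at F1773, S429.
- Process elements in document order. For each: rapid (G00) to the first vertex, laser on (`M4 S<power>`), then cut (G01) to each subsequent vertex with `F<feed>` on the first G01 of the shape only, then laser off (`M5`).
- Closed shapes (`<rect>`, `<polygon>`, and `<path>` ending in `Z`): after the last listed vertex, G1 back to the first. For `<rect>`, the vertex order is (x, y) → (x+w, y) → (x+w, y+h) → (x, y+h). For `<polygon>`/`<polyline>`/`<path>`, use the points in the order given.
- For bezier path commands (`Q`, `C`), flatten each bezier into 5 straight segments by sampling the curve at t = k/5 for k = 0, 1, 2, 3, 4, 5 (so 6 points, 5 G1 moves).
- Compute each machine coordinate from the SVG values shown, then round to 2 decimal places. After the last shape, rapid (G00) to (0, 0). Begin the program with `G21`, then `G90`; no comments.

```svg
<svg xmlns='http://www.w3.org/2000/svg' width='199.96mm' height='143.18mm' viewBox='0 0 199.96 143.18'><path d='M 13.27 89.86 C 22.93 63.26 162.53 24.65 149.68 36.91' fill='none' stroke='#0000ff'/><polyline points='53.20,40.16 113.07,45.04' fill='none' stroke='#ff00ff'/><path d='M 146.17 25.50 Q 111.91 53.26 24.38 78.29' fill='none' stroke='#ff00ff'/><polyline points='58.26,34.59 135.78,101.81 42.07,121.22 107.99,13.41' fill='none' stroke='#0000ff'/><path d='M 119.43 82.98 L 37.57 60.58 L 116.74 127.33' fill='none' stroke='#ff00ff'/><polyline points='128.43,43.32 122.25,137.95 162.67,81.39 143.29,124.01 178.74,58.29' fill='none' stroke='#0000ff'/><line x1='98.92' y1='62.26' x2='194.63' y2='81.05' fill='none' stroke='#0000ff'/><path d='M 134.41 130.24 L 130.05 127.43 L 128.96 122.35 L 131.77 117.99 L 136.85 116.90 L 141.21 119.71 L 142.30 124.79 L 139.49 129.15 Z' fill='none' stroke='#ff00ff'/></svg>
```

1 u = 1 mm; y_m = 143.18 − y.

[1] `<path>` cubic bezier, #0000ff→score S429 F1773: (13.27,53.32) → (32.40,70.22) → (69.16,86.98) → (110.00,100.59) → (141.36,108.02) → (149.68,106.27)

[2] `<polyline>` line segment, #ff00ff→cut S749 F581: (53.20,103.02) → (113.07,98.14)

[3] `<path>` quadratic bezier, #ff00ff→cut S749 F581: (146.17,117.68) → (130.34,106.69) → (110.24,95.91) → (85.88,85.35) → (57.26,75.01) → (24.38,64.89)

[4] `<polyline>` open polyline, #0000ff→score S429 F1773: (58.26,108.59) → (135.78,41.37) → (42.07,21.96) → (107.99,129.77)

[5] `<path>` open polyline, #ff00ff→cut S749 F581: (119.43,60.20) → (37.57,82.60) → (116.74,15.85)

[6] `<polyline>` open polyline, #0000ff→score S429 F1773: (128.43,99.86) → (122.25,5.23) → (162.67,61.79) → (143.29,19.17) → (178.74,84.89)

[7] `<line>` line segment, #0000ff→score S429 F1773: (98.92,80.92) → (194.63,62.13)

[8] `<path>` regular polygon, #ff00ff→cut S749 F581: (134.41,12.94) → (130.05,15.75) → (128.96,20.83) → (131.77,25.19) → (136.85,26.28) → (141.21,23.47) → (142.30,18.39) → (139.49,14.03) → (134.41,12.94) (closed)

G21
G90
G00 X13.27 Y53.32
M4 S429
G01 X32.40 Y70.22 F1773
G01 X69.16 Y86.98
G01 X110.00 Y100.59
G01 X141.36 Y108.02
G01 X149.68 Y106.27
M5
G00 X53.20 Y103.02
M4 S749
G01 X113.07 Y98.14 F581
M5
G00 X146.17 Y117.68
M4 S749
G01 X130.34 Y106.69 F581
G01 X110.24 Y95.91
G01 X85.88 Y85.35
G01 X57.26 Y75.01
G01 X24.38 Y64.89
M5
G00 X58.26 Y108.59
M4 S429
G01 X135.78 Y41.37 F1773
G01 X42.07 Y21.96
G01 X107.99 Y129.77
M5
G00 X119.43 Y60.20
M4 S749
G01 X37.57 Y82.60 F581
G01 X116.74 Y15.85
M5
G00 X128.43 Y99.86
M4 S429
G01 X122.25 Y5.23 F1773
G01 X162.67 Y61.79
G01 X143.29 Y19.17
G01 X178.74 Y84.89
M5
G00 X98.92 Y80.92
M4 S429
G01 X194.63 Y62.13 F1773
M5
G00 X134.41 Y12.94
M4 S749
G01 X130.05 Y15.75 F581
G01 X128.96 Y20.83
G01 X131.77 Y25.19
G01 X136.85 Y26.28
G01 X141.21 Y23.47
G01 X142.30 Y18.39
G01 X139.49 Y14.03
G01 X134.41 Y12.94
M5
G00 X0.00 Y0.00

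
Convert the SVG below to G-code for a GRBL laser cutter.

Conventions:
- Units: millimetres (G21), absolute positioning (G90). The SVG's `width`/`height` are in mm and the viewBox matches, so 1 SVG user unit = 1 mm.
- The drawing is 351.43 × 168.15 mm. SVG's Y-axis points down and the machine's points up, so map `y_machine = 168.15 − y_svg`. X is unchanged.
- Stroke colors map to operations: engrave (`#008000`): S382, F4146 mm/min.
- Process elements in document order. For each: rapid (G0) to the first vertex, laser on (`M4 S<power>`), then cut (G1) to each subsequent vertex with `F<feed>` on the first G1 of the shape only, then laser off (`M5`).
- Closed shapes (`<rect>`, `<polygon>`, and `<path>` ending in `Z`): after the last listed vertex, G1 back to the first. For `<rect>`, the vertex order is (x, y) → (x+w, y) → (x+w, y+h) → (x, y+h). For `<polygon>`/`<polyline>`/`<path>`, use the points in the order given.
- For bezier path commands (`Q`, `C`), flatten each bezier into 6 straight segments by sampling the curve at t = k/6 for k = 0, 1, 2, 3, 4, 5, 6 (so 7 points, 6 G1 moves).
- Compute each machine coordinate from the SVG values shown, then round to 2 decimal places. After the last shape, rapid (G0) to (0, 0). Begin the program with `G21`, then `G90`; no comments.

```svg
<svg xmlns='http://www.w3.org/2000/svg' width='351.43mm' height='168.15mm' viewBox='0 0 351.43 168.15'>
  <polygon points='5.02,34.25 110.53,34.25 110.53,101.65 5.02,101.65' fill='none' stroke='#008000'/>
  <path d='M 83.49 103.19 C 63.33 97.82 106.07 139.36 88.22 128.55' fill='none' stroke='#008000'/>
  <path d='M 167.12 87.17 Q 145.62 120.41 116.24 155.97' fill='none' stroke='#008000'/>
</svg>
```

viewBox `0 0 351.43 168.15` with mm width/height → 1 unit = 1 mm. Flip: y_m = 168.15 − y_svg.

**Shape 1** — `<polygon>` rectangle, stroke `#008000` → engrave (S382, F4146). Machine vertices: (5.02,133.90) → (110.53,133.90) → (110.53,66.50) → (5.02,66.50) → (5.02,133.90). Closed: final G1 returns to the first vertex.

**Shape 2** — `<path>` cubic bezier, stroke `#008000` → engrave (S382, F4146). Control points (SVG): P0=(83.49,103.19), P1=(63.33,97.82), P2=(106.07,139.36), P3=(88.22,128.55); sampled at t=k/6. Machine vertices: (83.49,64.96) → (78.08,64.20) → (79.72,58.37) → (84.99,50.24) → (90.45,42.56) → (92.67,38.10) → (88.22,39.60). Open path.

**Shape 3** — `<path>` quadratic bezier, stroke `#008000` → engrave (S382, F4146). Control points (SVG): P0=(167.12,87.17), P1=(145.62,120.41), P2=(116.24,155.97); sampled at t=k/6. Machine vertices: (167.12,80.98) → (159.73,69.84) → (151.91,58.56) → (143.65,47.16) → (134.95,35.63) → (125.81,23.97) → (116.24,12.18). Open path.

G21
G90
G0 X5.02 Y133.90
M4 S382
G1 X110.53 Y133.90 F4146
G1 X110.53 Y66.50
G1 X5.02 Y66.50
G1 X5.02 Y133.90
M5
G0 X83.49 Y64.96
M4 S382
G1 X78.08 Y64.20 F4146
G1 X79.72 Y58.37
G1 X84.99 Y50.24
G1 X90.45 Y42.56
G1 X92.67 Y38.10
G1 X88.22 Y39.60
M5
G0 X167.12 Y80.98
M4 S382
G1 X159.73 Y69.84 F4146
G1 X151.91 Y58.56
G1 X143.65 Y47.16
G1 X134.95 Y35.63
G1 X125.81 Y23.97
G1 X116.24 Y12.18
M5
G0 X0.00 Y0.00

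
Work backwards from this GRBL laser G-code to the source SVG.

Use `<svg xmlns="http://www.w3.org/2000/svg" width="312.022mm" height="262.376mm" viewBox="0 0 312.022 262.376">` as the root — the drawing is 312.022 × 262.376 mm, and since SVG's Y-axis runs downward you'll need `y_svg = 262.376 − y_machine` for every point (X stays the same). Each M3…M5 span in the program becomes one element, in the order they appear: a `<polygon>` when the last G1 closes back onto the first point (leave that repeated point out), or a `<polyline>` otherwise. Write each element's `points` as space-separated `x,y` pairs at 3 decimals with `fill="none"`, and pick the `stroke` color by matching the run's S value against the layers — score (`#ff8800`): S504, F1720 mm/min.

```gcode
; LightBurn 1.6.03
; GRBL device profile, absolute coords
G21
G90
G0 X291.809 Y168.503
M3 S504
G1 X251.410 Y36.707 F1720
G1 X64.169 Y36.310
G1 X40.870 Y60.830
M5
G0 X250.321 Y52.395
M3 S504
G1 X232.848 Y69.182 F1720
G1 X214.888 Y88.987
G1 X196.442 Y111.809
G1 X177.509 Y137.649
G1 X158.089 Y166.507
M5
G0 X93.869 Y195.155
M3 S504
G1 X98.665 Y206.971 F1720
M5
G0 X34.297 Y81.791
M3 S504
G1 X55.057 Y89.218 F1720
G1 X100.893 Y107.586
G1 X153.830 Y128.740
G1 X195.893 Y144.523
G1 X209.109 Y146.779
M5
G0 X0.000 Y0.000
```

<svg xmlns="http://www.w3.org/2000/svg" width="312.022mm" height="262.376mm" viewBox="0 0 312.022 262.376">
  <polyline points="291.809,93.873 251.410,225.669 64.169,226.066 40.870,201.546" fill="none" stroke="#ff8800"/>
  <polyline points="250.321,209.981 232.848,193.194 214.888,173.389 196.442,150.567 177.509,124.727 158.089,95.869" fill="none" stroke="#ff8800"/>
  <polyline points="93.869,67.221 98.665,55.405" fill="none" stroke="#ff8800"/>
  <polyline points="34.297,180.585 55.057,173.158 100.893,154.790 153.830,133.636 195.893,117.853 209.109,115.597" fill="none" stroke="#ff8800"/>
</svg>

y_svg = 262.376 − y_m. Every run uses S504, so all elements get stroke `#ff8800` (score).

[1] open run; points: 291.809,93.873 251.410,225.669 64.169,226.066 40.870,201.546

[2] open run; points: 250.321,209.981 232.848,193.194 214.888,173.389 196.442,150.567 177.509,124.727 158.089,95.869

[3] open run; points: 93.869,67.221 98.665,55.405

[4] open run; points: 34.297,180.585 55.057,173.158 100.893,154.790 153.830,133.636 195.893,117.853 209.109,115.597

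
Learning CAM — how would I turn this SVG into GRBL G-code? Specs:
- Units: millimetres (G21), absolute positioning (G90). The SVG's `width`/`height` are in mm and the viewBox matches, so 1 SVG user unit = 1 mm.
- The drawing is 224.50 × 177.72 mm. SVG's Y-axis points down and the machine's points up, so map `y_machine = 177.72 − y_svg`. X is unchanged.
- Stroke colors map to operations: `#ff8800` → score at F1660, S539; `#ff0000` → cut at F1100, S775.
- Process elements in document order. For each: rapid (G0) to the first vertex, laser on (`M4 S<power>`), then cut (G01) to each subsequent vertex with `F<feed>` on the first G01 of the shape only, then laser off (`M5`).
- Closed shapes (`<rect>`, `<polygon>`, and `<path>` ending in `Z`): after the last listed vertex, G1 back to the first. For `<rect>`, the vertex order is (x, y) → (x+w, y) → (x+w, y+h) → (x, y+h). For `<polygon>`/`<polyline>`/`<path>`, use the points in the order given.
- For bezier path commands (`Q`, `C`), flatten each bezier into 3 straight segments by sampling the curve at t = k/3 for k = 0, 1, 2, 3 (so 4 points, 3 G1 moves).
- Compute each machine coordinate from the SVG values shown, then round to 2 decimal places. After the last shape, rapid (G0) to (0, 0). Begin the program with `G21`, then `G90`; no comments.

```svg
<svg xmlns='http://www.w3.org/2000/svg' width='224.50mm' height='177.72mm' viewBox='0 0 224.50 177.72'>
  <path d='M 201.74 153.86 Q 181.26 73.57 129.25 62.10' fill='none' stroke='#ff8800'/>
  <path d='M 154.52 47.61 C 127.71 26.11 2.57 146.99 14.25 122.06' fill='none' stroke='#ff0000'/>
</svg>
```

G21
G90
G0 X201.74 Y23.86
M4 S539
G01 X184.58 Y69.74 F1660
G01 X160.42 Y100.33
G01 X129.25 Y115.62
M5
G0 X154.52 Y130.11
M4 S775
G01 X103.64 Y114.82 F1100
G01 X39.47 Y68.66
G01 X14.25 Y55.66
M5
G0 X0.00 Y0.00

viewBox `0 0 224.50 177.72` with mm width/height → 1 unit = 1 mm. Flip: y_m = 177.72 − y_svg.

**Shape 1** — `<path>` quadratic bezier, stroke `#ff8800` → score (S539, F1660). Control points (SVG): P0=(201.74,153.86), P1=(181.26,73.57), P2=(129.25,62.10); sampled at t=k/3. Machine vertices: (201.74,23.86) → (184.58,69.74) → (160.42,100.33) → (129.25,115.62). Open path.

**Shape 2** — `<path>` cubic bezier, stroke `#ff0000` → cut (S775, F1100). Control points (SVG): P0=(154.52,47.61), P1=(127.71,26.11), P2=(2.57,146.99), P3=(14.25,122.06); sampled at t=k/3. Machine vertices: (154.52,130.11) → (103.64,114.82) → (39.47,68.66) → (14.25,55.66). Open path.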